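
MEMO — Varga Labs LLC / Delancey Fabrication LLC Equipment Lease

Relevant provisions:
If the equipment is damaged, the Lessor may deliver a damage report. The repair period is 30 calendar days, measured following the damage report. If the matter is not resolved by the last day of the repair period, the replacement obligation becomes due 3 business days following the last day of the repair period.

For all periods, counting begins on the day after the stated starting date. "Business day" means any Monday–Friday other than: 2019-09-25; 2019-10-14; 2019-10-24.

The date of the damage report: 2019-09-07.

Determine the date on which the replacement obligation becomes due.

2019-10-10

The last day of the repair period: 2019-09-07 + 30 days = 2019-10-07.
The date on which the replacement obligation becomes due: counting 3 business days from Monday, 2019-10-07 (Oct 8, Oct 9, Oct 10, skipping weekends) reaches Thursday, 2019-10-10.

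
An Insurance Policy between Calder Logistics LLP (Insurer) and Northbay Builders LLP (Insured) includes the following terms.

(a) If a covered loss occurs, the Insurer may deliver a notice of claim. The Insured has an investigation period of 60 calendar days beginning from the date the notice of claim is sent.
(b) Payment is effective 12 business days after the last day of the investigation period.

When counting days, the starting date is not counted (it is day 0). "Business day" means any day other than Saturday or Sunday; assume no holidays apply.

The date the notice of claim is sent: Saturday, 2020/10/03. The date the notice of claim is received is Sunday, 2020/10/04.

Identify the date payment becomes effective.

Adding 60 calendar days to 2020/10/03 gives 2020/12/02, which is the last day of the investigation period.
The date payment becomes effective: 12 business days after Wednesday, 2020/12/02, skipping weekends — Dec 3, Dec 4, Dec 7, Dec 8, …, Dec 16, Dec 17, Dec 18 — lands on Friday, 2020/12/18.

2020/12/18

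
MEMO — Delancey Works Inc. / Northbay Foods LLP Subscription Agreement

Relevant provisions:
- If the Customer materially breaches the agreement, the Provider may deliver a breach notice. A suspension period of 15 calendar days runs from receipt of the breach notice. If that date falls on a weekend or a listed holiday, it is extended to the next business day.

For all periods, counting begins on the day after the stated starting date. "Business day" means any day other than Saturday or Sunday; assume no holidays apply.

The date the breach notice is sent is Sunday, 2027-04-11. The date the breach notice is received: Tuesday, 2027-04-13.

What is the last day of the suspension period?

2027-04-28

The last day of the suspension period: 2027-04-13 + 15 days = 2027-04-28. 2027-04-28 is a Wednesday, so no roll-forward applies.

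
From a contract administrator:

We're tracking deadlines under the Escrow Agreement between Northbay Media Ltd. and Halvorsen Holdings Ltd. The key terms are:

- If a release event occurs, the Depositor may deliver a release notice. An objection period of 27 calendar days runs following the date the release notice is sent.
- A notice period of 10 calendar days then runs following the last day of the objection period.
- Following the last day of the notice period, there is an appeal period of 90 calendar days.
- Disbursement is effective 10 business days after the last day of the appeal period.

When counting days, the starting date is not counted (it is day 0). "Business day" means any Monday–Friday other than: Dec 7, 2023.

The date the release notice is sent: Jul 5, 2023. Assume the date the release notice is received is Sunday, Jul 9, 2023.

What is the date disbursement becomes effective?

Nov 23, 2023

Adding 27 calendar days to Jul 5, 2023 gives Aug 1, 2023, which is the last day of the objection period.
The last day of the notice period: 10 calendar days after Aug 1, 2023 is Aug 11, 2023.
The last day of the appeal period: Aug 11, 2023 + 90 days = Nov 9, 2023.
The date disbursement becomes effective: 10 business days after Thursday, Nov 9, 2023, skipping weekends — Nov 10, Nov 13, Nov 14, Nov 15, Nov 16, Nov 17, Nov 20, Nov 21, Nov 22, Nov 23 — lands on Thursday, Nov 23, 2023.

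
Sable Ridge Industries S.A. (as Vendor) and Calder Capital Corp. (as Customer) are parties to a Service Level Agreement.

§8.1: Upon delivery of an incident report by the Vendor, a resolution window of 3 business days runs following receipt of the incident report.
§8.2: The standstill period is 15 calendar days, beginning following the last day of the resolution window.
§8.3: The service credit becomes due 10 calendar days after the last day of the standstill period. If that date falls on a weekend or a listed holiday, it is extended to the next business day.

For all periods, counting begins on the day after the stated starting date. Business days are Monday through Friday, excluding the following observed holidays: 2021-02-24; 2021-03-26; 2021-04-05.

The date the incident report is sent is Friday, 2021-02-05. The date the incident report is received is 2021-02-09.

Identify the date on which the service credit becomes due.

From Tuesday, 2021-02-09, 3 business days (Feb 10, Feb 11, Feb 12, skipping weekends) brings us to Friday, 2021-02-12, which is the last day of the resolution window.
The last day of the standstill period: 15 calendar days after 2021-02-12 is 2021-02-27.
The date on which the service credit becomes due: 10 calendar days after 2021-02-27 is 2021-03-09. 2021-03-09 is a Tuesday and is not a listed holiday, so no roll-forward applies.

2021-03-09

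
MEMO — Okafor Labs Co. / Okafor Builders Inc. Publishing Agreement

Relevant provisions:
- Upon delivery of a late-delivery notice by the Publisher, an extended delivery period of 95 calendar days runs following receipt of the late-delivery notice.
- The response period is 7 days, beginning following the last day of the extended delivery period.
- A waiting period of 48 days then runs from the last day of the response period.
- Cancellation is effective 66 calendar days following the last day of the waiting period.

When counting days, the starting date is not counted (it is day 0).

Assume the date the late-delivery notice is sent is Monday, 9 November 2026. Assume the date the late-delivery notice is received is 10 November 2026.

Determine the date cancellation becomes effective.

Adding 95 calendar days to 10 November 2026 gives 13 February 2027, which is the last day of the extended delivery period.
The last day of the response period: 13 February 2027 + 7 days = 20 February 2027.
Adding 48 calendar days to 20 February 2027 gives 9 April 2027, which is the last day of the waiting period.
The date cancellation becomes effective: 9 April 2027 + 66 days = 14 June 2027.

14 June 2027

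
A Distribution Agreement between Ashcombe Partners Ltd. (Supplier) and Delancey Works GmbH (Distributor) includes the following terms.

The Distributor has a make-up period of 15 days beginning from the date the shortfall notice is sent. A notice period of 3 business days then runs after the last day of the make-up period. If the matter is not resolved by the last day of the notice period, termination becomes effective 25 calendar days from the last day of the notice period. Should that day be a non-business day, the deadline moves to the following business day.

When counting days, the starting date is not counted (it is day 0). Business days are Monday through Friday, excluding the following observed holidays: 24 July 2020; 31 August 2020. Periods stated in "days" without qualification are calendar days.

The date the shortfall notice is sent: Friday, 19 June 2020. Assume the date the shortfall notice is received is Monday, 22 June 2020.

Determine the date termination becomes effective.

Adding 15 calendar days to 19 June 2020 gives 4 July 2020, which is the last day of the make-up period.
The last day of the notice period: 3 business days after Saturday, 4 July 2020, skipping weekends — Jul 6, Jul 7, Jul 8 — lands on Wednesday, 8 July 2020.
The date termination becomes effective: 25 calendar days after 8 July 2020 is 2 August 2020. That falls on a Sunday, so it rolls to the next business day, Monday, 3 August 2020.

3 August 2020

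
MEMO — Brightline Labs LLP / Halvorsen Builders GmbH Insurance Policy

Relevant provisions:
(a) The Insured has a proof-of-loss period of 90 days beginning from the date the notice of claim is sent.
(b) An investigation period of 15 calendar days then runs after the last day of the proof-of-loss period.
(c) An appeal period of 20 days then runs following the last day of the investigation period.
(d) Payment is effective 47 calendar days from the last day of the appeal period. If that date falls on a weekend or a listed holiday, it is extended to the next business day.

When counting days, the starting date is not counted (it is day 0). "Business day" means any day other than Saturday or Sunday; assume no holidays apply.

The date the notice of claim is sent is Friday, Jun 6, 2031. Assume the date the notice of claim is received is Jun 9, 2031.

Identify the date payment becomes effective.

The last day of the proof-of-loss period: Jun 6, 2031 + 90 days = Sep 4, 2031.
The last day of the investigation period: 15 calendar days after Sep 4, 2031 is Sep 19, 2031.
The last day of the appeal period: Sep 19, 2031 + 20 days = Oct 9, 2031.
Adding 47 calendar days to Oct 9, 2031 gives Nov 25, 2031, which is the date payment becomes effective. Nov 25, 2031 is a Tuesday, so no roll-forward applies.

Nov 25, 2031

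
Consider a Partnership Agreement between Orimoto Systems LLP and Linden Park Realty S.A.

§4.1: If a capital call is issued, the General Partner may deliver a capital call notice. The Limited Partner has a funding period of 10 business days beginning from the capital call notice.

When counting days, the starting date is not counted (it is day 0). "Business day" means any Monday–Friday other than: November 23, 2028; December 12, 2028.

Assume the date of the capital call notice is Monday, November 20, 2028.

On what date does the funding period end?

December 5, 2028

From Monday, November 20, 2028, 10 business days (Nov 21, Nov 22, Nov 24, Nov 27, Nov 28, Nov 29, Nov 30, Dec 1, Dec 4, Dec 5, skipping weekends and the listed holiday on Nov 23) brings us to Tuesday, December 5, 2028, which is the last day of the funding period.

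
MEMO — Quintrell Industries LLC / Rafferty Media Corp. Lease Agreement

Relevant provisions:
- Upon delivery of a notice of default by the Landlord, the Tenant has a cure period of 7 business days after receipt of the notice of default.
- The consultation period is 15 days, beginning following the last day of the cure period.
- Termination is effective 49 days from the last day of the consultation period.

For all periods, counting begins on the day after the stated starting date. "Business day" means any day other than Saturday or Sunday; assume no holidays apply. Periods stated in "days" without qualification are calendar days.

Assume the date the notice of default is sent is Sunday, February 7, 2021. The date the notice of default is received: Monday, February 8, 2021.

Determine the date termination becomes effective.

April 22, 2021

The last day of the cure period: counting 7 business days from Monday, February 8, 2021 (Feb 9, Feb 10, Feb 11, Feb 12, Feb 15, Feb 16, Feb 17, skipping weekends) reaches Wednesday, February 17, 2021.
The last day of the consultation period: February 17, 2021 + 15 days = March 4, 2021.
The date termination becomes effective: March 4, 2021 + 49 days = April 22, 2021.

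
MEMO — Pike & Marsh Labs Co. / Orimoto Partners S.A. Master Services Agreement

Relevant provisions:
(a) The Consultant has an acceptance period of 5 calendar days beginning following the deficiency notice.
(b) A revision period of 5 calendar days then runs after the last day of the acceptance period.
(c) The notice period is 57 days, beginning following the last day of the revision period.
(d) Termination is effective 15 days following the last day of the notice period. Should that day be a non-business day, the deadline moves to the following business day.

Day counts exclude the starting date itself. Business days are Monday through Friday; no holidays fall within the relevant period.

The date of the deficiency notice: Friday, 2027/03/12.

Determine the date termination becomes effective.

Adding 5 calendar days to 2027/03/12 gives 2027/03/17, which is the last day of the acceptance period.
The last day of the revision period: 5 calendar days after 2027/03/17 is 2027/03/22.
The last day of the notice period: 2027/03/22 + 57 days = 2027/05/18.
Adding 15 calendar days to 2027/05/18 gives 2027/06/02, which is the date termination becomes effective. 2027/06/02 is a Wednesday, so no roll-forward applies.

2027/06/02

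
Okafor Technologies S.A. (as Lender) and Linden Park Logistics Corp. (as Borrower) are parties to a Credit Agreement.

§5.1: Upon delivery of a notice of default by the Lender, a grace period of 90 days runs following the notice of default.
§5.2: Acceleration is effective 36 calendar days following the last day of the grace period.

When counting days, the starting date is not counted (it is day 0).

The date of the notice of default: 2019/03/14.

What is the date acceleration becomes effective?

2019/07/18

The last day of the grace period: 2019/03/14 + 90 days = 2019/06/12.
The date acceleration becomes effective: 36 calendar days after 2019/06/12 is 2019/07/18.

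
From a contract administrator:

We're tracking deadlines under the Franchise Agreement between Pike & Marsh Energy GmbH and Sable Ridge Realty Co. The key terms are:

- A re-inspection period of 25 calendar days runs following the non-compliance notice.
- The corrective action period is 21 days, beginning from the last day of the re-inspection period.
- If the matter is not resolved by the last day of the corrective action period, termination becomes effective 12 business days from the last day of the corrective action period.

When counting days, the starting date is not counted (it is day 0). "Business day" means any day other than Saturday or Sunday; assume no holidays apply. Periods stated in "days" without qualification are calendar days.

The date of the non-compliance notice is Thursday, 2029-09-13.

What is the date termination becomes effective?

The last day of the re-inspection period: 2029-09-13 + 25 days = 2029-10-08.
Adding 21 calendar days to 2029-10-08 gives 2029-10-29, which is the last day of the corrective action period.
The date termination becomes effective: 12 business days after Monday, 2029-10-29, skipping weekends — Oct 30, Oct 31, Nov 1, Nov 2, …, Nov 12, Nov 13, Nov 14 — lands on Wednesday, 2029-11-14.

2029-11-14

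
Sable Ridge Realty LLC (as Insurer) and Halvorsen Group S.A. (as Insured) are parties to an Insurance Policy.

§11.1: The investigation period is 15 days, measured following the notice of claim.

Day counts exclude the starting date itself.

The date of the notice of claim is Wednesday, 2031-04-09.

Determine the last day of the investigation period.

2031-04-24

The last day of the investigation period: 2031-04-09 + 15 days = 2031-04-24.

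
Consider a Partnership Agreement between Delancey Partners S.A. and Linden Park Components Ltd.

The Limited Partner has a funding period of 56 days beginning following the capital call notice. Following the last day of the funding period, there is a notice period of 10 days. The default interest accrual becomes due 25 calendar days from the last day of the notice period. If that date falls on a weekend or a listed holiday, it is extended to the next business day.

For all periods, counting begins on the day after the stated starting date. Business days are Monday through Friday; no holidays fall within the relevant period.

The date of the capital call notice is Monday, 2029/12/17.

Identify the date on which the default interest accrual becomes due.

The last day of the funding period: 2029/12/17 + 56 days = 2030/02/11.
Adding 10 calendar days to 2030/02/11 gives 2030/02/21, which is the last day of the notice period.
The date on which the default interest accrual becomes due: 25 calendar days after 2030/02/21 is 2030/03/18. 2030/03/18 is a Monday, so no roll-forward applies.

2030/03/18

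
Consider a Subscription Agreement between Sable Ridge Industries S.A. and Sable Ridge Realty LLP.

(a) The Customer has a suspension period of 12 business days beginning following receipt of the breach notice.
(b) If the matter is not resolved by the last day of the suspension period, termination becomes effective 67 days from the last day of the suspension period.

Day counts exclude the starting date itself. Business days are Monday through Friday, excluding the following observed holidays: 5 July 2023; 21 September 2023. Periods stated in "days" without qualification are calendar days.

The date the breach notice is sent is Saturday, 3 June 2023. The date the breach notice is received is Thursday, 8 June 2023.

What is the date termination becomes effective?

1 September 2023

The last day of the suspension period: 12 business days after Thursday, 8 June 2023, skipping weekends — Jun 9, Jun 12, Jun 13, Jun 14, …, Jun 22, Jun 23, Jun 26 — lands on Monday, 26 June 2023.
Adding 67 calendar days to 26 June 2023 gives 1 September 2023, which is the date termination becomes effective.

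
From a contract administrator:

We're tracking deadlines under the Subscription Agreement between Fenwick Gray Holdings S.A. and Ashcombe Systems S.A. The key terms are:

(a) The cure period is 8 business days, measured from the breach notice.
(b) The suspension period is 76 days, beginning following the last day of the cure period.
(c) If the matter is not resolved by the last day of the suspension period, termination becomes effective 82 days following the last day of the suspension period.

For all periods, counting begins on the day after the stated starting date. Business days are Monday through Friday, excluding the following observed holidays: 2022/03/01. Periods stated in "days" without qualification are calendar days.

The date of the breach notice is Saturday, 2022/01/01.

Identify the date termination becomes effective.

The last day of the cure period: counting 8 business days from Saturday, 2022/01/01 (Jan 3, Jan 4, Jan 5, Jan 6, Jan 7, Jan 10, Jan 11, Jan 12, skipping weekends) reaches Wednesday, 2022/01/12.
Adding 76 calendar days to 2022/01/12 gives 2022/03/29, which is the last day of the suspension period.
The date termination becomes effective: 2022/03/29 + 82 days = 2022/06/19.

2022/06/19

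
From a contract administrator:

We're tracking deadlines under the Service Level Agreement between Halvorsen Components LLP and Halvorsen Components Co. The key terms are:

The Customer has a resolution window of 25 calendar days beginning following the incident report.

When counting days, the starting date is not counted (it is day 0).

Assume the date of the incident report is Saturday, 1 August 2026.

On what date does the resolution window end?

The last day of the resolution window: 1 August 2026 + 25 days = 26 August 2026.

26 August 2026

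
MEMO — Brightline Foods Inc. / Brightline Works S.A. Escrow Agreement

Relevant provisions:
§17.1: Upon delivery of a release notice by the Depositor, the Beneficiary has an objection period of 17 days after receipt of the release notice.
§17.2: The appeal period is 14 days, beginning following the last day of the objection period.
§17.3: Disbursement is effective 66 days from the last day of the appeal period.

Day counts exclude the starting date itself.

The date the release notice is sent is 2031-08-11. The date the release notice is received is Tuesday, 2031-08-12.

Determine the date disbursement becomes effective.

2031-11-17

Adding 17 calendar days to 2031-08-12 gives 2031-08-29, which is the last day of the objection period.
Adding 14 calendar days to 2031-08-29 gives 2031-09-12, which is the last day of the appeal period.
The date disbursement becomes effective: 2031-09-12 + 66 days = 2031-11-17.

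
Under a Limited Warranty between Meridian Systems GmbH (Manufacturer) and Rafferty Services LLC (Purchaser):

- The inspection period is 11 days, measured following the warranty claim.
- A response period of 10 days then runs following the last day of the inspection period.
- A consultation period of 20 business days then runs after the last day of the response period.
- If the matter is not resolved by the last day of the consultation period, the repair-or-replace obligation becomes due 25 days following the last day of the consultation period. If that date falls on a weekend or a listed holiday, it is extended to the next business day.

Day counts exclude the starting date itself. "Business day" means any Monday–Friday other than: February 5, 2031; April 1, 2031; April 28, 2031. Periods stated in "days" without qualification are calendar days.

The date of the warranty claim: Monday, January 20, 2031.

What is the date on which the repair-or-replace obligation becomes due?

The last day of the inspection period: 11 calendar days after January 20, 2031 is January 31, 2031.
The last day of the response period: 10 calendar days after January 31, 2031 is February 10, 2031.
The last day of the consultation period: counting 20 business days from Monday, February 10, 2031 (Feb 11, Feb 12, Feb 13, Feb 14, …, Mar 6, Mar 7, Mar 10, skipping weekends) reaches Monday, March 10, 2031.
The date on which the repair-or-replace obligation becomes due: March 10, 2031 + 25 days = April 4, 2031. April 4, 2031 is a Friday and is not a listed holiday, so no roll-forward applies.

April 4, 2031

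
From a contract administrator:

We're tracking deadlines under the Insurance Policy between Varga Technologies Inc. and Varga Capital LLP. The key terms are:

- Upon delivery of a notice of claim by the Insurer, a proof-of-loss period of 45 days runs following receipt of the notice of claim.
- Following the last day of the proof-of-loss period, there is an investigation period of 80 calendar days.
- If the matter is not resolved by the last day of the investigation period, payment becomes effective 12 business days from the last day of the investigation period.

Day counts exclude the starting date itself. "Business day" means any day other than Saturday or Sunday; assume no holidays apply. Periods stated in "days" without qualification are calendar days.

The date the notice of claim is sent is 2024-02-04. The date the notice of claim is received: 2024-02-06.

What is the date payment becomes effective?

The last day of the proof-of-loss period: 2024-02-06 + 45 days = 2024-03-22.
The last day of the investigation period: 2024-03-22 + 80 days = 2024-06-10.
The date payment becomes effective: 12 business days after Monday, 2024-06-10, skipping weekends — Jun 11, Jun 12, Jun 13, Jun 14, …, Jun 24, Jun 25, Jun 26 — lands on Wednesday, 2024-06-26.

2024-06-26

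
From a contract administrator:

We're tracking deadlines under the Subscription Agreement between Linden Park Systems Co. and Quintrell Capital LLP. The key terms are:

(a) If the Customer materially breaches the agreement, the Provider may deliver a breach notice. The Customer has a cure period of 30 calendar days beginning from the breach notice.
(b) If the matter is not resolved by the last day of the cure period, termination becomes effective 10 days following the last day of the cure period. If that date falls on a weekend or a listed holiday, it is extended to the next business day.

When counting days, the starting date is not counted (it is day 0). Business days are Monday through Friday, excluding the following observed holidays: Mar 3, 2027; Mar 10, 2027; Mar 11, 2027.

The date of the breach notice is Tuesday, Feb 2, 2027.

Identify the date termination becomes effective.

The last day of the cure period: Feb 2, 2027 + 30 days = Mar 4, 2027.
Adding 10 calendar days to Mar 4, 2027 gives Mar 14, 2027, which is the date termination becomes effective. That falls on a Sunday, so it rolls to the next business day, Monday, Mar 15, 2027.

Mar 15, 2027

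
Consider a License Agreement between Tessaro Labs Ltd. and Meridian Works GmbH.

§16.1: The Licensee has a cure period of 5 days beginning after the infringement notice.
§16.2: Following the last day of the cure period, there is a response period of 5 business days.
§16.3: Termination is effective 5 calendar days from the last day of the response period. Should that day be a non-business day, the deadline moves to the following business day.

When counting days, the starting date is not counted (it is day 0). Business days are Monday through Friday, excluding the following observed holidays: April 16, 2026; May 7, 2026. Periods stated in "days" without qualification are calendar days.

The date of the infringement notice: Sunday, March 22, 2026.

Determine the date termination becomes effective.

The last day of the cure period: 5 calendar days after March 22, 2026 is March 27, 2026.
From Friday, March 27, 2026, 5 business days (Mar 30, Mar 31, Apr 1, Apr 2, Apr 3, skipping weekends) brings us to Friday, April 3, 2026, which is the last day of the response period.
The date termination becomes effective: 5 calendar days after April 3, 2026 is April 8, 2026. April 8, 2026 is a Wednesday and is not a listed holiday, so no roll-forward applies.

April 8, 2026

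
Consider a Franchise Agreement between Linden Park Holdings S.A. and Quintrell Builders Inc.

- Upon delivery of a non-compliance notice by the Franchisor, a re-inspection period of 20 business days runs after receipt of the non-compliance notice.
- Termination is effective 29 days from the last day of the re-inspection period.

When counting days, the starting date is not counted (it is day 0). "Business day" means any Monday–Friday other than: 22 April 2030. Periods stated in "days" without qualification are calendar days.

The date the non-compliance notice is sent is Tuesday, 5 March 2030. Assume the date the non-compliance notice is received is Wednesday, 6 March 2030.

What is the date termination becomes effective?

2 May 2030

From Wednesday, 6 March 2030, 20 business days (Mar 7, Mar 8, Mar 11, Mar 12, …, Apr 1, Apr 2, Apr 3, skipping weekends) brings us to Wednesday, 3 April 2030, which is the last day of the re-inspection period.
The date termination becomes effective: 3 April 2030 + 29 days = 2 May 2030.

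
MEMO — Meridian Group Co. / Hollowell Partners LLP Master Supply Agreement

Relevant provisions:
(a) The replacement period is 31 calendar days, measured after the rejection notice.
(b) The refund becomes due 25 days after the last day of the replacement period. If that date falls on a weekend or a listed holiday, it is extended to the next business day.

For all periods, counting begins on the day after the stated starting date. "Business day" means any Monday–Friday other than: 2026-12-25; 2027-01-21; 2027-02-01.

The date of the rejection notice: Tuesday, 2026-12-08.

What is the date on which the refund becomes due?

2027-02-02

The last day of the replacement period: 31 calendar days after 2026-12-08 is 2027-01-08.
The date on which the refund becomes due: 2027-01-08 + 25 days = 2027-02-02. 2027-02-02 is a Tuesday and is not a listed holiday, so no roll-forward applies.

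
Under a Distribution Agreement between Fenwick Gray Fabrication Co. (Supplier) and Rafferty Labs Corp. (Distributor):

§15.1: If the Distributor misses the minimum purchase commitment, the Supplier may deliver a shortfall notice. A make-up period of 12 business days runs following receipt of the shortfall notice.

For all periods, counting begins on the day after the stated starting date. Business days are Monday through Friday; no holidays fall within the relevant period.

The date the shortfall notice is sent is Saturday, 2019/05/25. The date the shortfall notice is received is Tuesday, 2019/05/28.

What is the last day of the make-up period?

The last day of the make-up period: 12 business days after Tuesday, 2019/05/28, skipping weekends — May 29, May 30, May 31, Jun 3, …, Jun 11, Jun 12, Jun 13 — lands on Thursday, 2019/06/13.

2019/06/13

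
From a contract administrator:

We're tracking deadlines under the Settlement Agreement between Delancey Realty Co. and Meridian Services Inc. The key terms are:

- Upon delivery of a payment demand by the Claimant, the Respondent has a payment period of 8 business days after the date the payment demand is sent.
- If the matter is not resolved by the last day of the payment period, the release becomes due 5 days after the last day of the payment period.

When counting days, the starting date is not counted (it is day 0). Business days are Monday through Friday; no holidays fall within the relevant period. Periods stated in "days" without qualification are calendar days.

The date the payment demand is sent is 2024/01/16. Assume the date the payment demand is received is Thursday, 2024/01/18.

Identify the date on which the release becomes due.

2024/01/31

From Tuesday, 2024/01/16, 8 business days (Jan 17, Jan 18, Jan 19, Jan 22, Jan 23, Jan 24, Jan 25, Jan 26, skipping weekends) brings us to Friday, 2024/01/26, which is the last day of the payment period.
The date on which the release becomes due: 5 calendar days after 2024/01/26 is 2024/01/31.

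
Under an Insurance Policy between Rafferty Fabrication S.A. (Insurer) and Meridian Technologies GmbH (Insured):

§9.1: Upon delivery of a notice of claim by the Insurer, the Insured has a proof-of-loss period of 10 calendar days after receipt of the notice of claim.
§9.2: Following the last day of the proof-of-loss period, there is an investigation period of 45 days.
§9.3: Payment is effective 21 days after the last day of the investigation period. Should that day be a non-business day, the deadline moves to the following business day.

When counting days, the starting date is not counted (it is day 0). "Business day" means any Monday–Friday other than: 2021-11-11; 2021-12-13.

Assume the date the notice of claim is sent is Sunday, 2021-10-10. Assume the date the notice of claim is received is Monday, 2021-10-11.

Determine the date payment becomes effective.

The last day of the proof-of-loss period: 10 calendar days after 2021-10-11 is 2021-10-21.
The last day of the investigation period: 2021-10-21 + 45 days = 2021-12-05.
The date payment becomes effective: 2021-12-05 + 21 days = 2021-12-26. That falls on a Sunday, so it rolls to the next business day, Monday, 2021-12-27.

2021-12-27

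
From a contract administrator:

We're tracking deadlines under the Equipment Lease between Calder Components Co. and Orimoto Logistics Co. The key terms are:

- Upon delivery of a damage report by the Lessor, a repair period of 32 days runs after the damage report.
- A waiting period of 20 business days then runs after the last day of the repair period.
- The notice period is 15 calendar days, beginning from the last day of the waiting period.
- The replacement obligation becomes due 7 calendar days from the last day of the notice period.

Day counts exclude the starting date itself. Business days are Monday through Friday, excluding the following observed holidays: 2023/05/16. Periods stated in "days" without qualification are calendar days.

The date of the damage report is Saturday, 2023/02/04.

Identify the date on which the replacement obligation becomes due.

The last day of the repair period: 2023/02/04 + 32 days = 2023/03/08.
The last day of the waiting period: 20 business days after Wednesday, 2023/03/08, skipping weekends — Mar 9, Mar 10, Mar 13, Mar 14, …, Apr 3, Apr 4, Apr 5 — lands on Wednesday, 2023/04/05.
The last day of the notice period: 15 calendar days after 2023/04/05 is 2023/04/20.
The date on which the replacement obligation becomes due: 2023/04/20 + 7 days = 2023/04/27.

2023/04/27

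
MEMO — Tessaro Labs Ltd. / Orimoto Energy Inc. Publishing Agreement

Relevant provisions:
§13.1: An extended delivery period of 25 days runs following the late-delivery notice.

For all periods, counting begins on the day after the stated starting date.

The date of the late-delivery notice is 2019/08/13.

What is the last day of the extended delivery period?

Adding 25 calendar days to 2019/08/13 gives 2019/09/07, which is the last day of the extended delivery period.

2019/09/07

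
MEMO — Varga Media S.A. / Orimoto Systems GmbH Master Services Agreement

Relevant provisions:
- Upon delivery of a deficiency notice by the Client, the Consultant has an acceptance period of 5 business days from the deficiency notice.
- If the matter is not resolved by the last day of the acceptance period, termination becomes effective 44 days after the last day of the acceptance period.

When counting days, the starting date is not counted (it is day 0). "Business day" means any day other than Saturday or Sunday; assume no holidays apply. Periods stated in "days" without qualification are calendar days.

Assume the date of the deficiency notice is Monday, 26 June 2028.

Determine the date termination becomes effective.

16 August 2028

The last day of the acceptance period: counting 5 business days from Monday, 26 June 2028 (Jun 27, Jun 28, Jun 29, Jun 30, Jul 3, skipping weekends) reaches Monday, 3 July 2028.
Adding 44 calendar days to 3 July 2028 gives 16 August 2028, which is the date termination becomes effective.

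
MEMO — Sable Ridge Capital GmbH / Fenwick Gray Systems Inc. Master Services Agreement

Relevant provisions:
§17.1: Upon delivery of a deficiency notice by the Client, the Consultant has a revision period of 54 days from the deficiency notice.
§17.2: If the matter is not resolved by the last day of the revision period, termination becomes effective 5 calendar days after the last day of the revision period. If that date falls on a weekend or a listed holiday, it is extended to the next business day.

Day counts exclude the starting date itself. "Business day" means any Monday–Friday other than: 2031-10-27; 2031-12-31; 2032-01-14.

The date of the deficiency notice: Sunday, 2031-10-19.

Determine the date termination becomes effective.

The last day of the revision period: 54 calendar days after 2031-10-19 is 2031-12-12.
The date termination becomes effective: 2031-12-12 + 5 days = 2031-12-17. 2031-12-17 is a Wednesday and is not a listed holiday, so no roll-forward applies.

2031-12-17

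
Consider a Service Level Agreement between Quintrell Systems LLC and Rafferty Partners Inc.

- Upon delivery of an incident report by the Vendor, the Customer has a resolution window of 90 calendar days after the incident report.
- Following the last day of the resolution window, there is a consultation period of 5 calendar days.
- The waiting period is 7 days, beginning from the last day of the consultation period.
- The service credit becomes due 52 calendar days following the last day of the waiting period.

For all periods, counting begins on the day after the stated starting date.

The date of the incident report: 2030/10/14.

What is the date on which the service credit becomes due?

2031/03/17

The last day of the resolution window: 2030/10/14 + 90 days = 2031/01/12.
The last day of the consultation period: 5 calendar days after 2031/01/12 is 2031/01/17.
The last day of the waiting period: 7 calendar days after 2031/01/17 is 2031/01/24.
The date on which the service credit becomes due: 2031/01/24 + 52 days = 2031/03/17.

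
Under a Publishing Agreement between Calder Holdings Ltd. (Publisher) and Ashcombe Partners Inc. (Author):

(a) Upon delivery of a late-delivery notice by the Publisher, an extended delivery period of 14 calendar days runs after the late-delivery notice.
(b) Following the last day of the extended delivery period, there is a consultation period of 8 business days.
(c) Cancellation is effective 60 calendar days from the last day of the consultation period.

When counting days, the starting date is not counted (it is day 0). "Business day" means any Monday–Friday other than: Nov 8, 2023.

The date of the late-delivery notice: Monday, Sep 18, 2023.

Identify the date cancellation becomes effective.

The last day of the extended delivery period: 14 calendar days after Sep 18, 2023 is Oct 2, 2023.
The last day of the consultation period: 8 business days after Monday, Oct 2, 2023, skipping weekends — Oct 3, Oct 4, Oct 5, Oct 6, Oct 9, Oct 10, Oct 11, Oct 12 — lands on Thursday, Oct 12, 2023.
The date cancellation becomes effective: Oct 12, 2023 + 60 days = Dec 11, 2023.

Dec 11, 2023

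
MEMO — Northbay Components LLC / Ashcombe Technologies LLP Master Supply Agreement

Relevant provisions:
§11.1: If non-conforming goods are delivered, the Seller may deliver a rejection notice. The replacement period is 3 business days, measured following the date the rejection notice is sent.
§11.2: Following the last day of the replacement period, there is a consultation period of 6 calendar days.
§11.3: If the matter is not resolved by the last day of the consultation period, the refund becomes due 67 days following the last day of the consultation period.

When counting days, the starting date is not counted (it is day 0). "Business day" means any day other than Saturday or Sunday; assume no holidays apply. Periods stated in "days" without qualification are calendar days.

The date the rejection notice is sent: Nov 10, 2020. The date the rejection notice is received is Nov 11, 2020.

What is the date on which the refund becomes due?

The last day of the replacement period: 3 business days after Tuesday, Nov 10, 2020, skipping weekends — Nov 11, Nov 12, Nov 13 — lands on Friday, Nov 13, 2020.
Adding 6 calendar days to Nov 13, 2020 gives Nov 19, 2020, which is the last day of the consultation period.
The date on which the refund becomes due: 67 calendar days after Nov 19, 2020 is Jan 25, 2021.

Jan 25, 2021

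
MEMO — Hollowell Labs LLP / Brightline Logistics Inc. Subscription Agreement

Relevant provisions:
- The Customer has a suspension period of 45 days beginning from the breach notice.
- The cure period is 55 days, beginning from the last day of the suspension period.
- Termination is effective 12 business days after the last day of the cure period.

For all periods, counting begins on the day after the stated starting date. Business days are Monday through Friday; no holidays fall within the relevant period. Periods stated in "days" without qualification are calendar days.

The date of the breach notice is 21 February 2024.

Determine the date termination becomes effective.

The last day of the suspension period: 45 calendar days after 21 February 2024 is 6 April 2024.
The last day of the cure period: 55 calendar days after 6 April 2024 is 31 May 2024.
The date termination becomes effective: counting 12 business days from Friday, 31 May 2024 (Jun 3, Jun 4, Jun 5, Jun 6, …, Jun 14, Jun 17, Jun 18, skipping weekends) reaches Tuesday, 18 June 2024.

18 June 2024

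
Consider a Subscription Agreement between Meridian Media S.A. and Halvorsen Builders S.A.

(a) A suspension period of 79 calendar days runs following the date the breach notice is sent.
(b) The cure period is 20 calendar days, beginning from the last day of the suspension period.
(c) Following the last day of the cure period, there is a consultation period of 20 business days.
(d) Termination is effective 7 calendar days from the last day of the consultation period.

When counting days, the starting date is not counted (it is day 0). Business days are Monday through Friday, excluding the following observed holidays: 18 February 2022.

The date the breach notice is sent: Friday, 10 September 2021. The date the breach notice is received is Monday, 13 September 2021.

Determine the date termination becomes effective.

21 January 2022

The last day of the suspension period: 10 September 2021 + 79 days = 28 November 2021.
Adding 20 calendar days to 28 November 2021 gives 18 December 2021, which is the last day of the cure period.
From Saturday, 18 December 2021, 20 business days (Dec 20, Dec 21, Dec 22, Dec 23, …, Jan 12, Jan 13, Jan 14, skipping weekends) brings us to Friday, 14 January 2022, which is the last day of the consultation period.
Adding 7 calendar days to 14 January 2022 gives 21 January 2022, which is the date termination becomes effective.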